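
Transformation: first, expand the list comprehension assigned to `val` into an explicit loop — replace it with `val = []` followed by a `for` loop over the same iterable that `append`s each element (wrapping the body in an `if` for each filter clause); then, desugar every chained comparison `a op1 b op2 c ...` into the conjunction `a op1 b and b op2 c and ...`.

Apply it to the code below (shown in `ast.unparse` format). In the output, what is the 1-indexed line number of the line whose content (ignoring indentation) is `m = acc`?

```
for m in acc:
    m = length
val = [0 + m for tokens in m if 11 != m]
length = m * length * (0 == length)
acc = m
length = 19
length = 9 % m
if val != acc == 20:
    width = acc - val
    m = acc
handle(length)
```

Transformed code:
for m in acc:
    m = length
val = []
for tokens in m:
    if 11 != m:
        val.append(0 + m)
length = m * length * (0 == length)
acc = m
length = 19
length = 9 % m
if val != acc and acc == 20:
    width = acc - val
    m = acc
handle(length)

13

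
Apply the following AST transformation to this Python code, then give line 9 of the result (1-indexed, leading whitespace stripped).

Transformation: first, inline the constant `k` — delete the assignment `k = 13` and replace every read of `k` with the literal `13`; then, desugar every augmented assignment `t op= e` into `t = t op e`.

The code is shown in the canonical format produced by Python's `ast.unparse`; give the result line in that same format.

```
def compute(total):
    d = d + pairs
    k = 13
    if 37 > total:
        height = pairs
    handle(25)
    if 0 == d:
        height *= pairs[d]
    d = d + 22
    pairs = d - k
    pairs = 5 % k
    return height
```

Transformed code:
def compute(total):
    d = d + pairs
    if 37 > total:
        height = pairs
    handle(25)
    if 0 == d:
        height = height * pairs[d]
    d = d + 22
    pairs = d - 13
    pairs = 5 % 13
    return height

pairs = d - 13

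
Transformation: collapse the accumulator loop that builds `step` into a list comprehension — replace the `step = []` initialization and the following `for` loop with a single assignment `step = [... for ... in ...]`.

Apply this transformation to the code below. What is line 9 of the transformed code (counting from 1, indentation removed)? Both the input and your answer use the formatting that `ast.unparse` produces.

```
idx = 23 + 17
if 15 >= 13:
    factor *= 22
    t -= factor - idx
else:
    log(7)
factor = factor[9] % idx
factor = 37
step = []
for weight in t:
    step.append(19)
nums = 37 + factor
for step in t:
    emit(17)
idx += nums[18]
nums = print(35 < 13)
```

Transformed code:
idx = 23 + 17
if 15 >= 13:
    factor *= 22
    t -= factor - idx
else:
    log(7)
factor = factor[9] % idx
factor = 37
step = [19 for weight in t]
nums = 37 + factor
for step in t:
    emit(17)
idx += nums[18]
nums = print(35 < 13)

step = [19 for weight in t]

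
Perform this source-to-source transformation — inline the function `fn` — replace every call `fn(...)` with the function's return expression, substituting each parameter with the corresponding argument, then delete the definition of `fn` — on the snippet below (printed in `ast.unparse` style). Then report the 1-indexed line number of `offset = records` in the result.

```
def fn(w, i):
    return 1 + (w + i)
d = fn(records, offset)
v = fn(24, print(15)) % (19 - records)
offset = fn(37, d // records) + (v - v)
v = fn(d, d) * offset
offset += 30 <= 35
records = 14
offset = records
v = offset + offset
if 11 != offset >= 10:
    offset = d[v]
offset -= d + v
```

7

Transformed code:
d = 1 + (records + offset)
v = (1 + (24 + print(15))) % (19 - records)
offset = 1 + (37 + d // records) + (v - v)
v = (1 + (d + d)) * offset
offset += 30 <= 35
records = 14
offset = records
v = offset + offset
if 11 != offset >= 10:
    offset = d[v]
offset -= d + v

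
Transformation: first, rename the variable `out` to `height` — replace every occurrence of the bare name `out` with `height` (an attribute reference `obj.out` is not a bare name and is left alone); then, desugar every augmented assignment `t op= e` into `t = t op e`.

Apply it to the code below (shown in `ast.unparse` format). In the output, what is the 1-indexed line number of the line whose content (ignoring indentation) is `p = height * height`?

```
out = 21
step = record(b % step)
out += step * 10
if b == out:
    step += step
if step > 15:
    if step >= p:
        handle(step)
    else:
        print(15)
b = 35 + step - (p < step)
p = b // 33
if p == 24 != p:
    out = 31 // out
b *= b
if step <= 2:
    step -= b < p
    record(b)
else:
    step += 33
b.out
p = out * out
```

22

Transformed code:
height = 21
step = record(b % step)
height = height + step * 10
if b == height:
    step = step + step
if step > 15:
    if step >= p:
        handle(step)
    else:
        print(15)
b = 35 + step - (p < step)
p = b // 33
if p == 24 != p:
    height = 31 // height
b = b * b
if step <= 2:
    step = step - (b < p)
    record(b)
else:
    step = step + 33
b.out
p = height * height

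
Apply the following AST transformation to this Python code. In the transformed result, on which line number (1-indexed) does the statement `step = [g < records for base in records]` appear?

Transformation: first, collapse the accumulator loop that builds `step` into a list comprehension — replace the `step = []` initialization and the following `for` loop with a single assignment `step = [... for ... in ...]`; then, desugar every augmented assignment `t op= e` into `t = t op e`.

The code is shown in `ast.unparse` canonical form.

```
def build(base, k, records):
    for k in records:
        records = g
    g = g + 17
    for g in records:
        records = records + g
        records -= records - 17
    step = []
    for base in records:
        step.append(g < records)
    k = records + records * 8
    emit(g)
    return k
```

Transformed code:
def build(base, k, records):
    for k in records:
        records = g
    g = g + 17
    for g in records:
        records = records + g
        records = records - (records - 17)
    step = [g < records for base in records]
    k = records + records * 8
    emit(g)
    return k

8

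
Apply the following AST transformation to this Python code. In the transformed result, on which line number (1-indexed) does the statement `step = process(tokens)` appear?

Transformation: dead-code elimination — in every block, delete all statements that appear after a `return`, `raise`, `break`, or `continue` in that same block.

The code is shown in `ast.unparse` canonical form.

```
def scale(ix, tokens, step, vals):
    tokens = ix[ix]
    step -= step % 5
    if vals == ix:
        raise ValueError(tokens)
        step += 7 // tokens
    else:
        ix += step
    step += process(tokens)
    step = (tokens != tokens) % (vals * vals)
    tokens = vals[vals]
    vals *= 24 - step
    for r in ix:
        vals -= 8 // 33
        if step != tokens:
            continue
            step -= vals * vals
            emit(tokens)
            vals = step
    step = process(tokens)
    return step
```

16

Transformed code:
def scale(ix, tokens, step, vals):
    tokens = ix[ix]
    step -= step % 5
    if vals == ix:
        raise ValueError(tokens)
    else:
        ix += step
    step += process(tokens)
    step = (tokens != tokens) % (vals * vals)
    tokens = vals[vals]
    vals *= 24 - step
    for r in ix:
        vals -= 8 // 33
        if step != tokens:
            continue
    step = process(tokens)
    return step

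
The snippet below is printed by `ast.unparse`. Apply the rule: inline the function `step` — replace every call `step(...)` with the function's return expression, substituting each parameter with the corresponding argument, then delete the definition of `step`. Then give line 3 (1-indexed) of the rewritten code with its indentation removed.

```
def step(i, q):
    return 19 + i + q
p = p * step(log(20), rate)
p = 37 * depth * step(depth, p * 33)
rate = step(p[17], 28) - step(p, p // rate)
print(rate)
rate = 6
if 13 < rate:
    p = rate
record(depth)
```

Transformed code:
p = p * (19 + log(20) + rate)
p = 37 * depth * (19 + depth + p * 33)
rate = 19 + p[17] + 28 - (19 + p + p // rate)
print(rate)
rate = 6
if 13 < rate:
    p = rate
record(depth)

rate = 19 + p[17] + 28 - (19 + p + p // rate)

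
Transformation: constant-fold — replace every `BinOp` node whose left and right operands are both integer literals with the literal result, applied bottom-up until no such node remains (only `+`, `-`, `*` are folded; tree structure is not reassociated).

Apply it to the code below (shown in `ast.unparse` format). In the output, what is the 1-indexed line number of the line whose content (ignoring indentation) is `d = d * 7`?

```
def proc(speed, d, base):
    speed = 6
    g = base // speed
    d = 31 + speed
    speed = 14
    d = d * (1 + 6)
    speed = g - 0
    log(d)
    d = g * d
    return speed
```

6

Transformed code:
def proc(speed, d, base):
    speed = 6
    g = base // speed
    d = 31 + speed
    speed = 14
    d = d * 7
    speed = g - 0
    log(d)
    d = g * d
    return speed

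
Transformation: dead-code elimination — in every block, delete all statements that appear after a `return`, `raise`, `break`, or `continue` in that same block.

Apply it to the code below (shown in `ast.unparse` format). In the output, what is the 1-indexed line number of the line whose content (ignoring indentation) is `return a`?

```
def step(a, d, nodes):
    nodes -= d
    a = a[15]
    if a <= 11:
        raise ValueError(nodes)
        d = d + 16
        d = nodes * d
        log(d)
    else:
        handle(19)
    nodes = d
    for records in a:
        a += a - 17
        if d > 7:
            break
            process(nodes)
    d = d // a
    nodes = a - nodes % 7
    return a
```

Transformed code:
def step(a, d, nodes):
    nodes -= d
    a = a[15]
    if a <= 11:
        raise ValueError(nodes)
    else:
        handle(19)
    nodes = d
    for records in a:
        a += a - 17
        if d > 7:
            break
    d = d // a
    nodes = a - nodes % 7
    return a

15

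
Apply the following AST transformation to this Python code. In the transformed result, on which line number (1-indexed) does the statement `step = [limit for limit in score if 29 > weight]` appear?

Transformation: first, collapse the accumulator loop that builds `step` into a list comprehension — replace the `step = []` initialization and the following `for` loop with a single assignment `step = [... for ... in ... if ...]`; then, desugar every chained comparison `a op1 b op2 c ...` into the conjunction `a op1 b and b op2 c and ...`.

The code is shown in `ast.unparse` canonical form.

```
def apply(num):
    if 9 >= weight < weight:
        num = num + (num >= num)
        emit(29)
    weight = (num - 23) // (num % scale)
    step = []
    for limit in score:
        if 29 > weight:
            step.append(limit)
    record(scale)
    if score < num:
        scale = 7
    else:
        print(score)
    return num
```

6

Transformed code:
def apply(num):
    if 9 >= weight and weight < weight:
        num = num + (num >= num)
        emit(29)
    weight = (num - 23) // (num % scale)
    step = [limit for limit in score if 29 > weight]
    record(scale)
    if score < num:
        scale = 7
    else:
        print(score)
    return num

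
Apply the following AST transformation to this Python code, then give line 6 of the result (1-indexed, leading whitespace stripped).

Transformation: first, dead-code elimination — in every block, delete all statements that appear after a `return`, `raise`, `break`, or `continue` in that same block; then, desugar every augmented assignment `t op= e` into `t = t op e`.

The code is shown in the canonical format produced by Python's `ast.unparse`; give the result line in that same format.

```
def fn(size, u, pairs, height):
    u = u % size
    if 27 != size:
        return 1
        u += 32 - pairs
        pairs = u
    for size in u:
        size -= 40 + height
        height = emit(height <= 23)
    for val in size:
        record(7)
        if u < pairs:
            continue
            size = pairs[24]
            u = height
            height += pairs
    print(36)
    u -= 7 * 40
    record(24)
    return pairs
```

Transformed code:
def fn(size, u, pairs, height):
    u = u % size
    if 27 != size:
        return 1
    for size in u:
        size = size - (40 + height)
        height = emit(height <= 23)
    for val in size:
        record(7)
        if u < pairs:
            continue
    print(36)
    u = u - 7 * 40
    record(24)
    return pairs

size = size - (40 + height)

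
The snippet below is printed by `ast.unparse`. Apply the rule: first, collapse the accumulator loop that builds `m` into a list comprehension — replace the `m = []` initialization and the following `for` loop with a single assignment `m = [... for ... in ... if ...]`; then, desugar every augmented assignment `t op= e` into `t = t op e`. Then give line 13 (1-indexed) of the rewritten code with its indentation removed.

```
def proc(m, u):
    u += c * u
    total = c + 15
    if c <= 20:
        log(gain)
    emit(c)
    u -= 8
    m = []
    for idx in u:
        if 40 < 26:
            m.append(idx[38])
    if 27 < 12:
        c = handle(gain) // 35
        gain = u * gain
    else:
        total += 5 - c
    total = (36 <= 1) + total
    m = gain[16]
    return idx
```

total = total + (5 - c)

Transformed code:
def proc(m, u):
    u = u + c * u
    total = c + 15
    if c <= 20:
        log(gain)
    emit(c)
    u = u - 8
    m = [idx[38] for idx in u if 40 < 26]
    if 27 < 12:
        c = handle(gain) // 35
        gain = u * gain
    else:
        total = total + (5 - c)
    total = (36 <= 1) + total
    m = gain[16]
    return idx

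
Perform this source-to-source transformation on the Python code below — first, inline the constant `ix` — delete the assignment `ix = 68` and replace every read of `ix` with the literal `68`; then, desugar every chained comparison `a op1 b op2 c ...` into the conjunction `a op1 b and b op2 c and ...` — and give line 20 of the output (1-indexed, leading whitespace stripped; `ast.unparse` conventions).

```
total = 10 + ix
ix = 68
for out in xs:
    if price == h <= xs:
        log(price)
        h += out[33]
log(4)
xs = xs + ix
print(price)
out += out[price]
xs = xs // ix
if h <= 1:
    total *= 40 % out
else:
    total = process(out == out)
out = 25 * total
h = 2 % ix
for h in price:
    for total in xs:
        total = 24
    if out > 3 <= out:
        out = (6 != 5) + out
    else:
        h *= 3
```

if out > 3 and 3 <= out:

Transformed code:
total = 10 + 68
for out in xs:
    if price == h and h <= xs:
        log(price)
        h += out[33]
log(4)
xs = xs + 68
print(price)
out += out[price]
xs = xs // 68
if h <= 1:
    total *= 40 % out
else:
    total = process(out == out)
out = 25 * total
h = 2 % 68
for h in price:
    for total in xs:
        total = 24
    if out > 3 and 3 <= out:
        out = (6 != 5) + out
    else:
        h *= 3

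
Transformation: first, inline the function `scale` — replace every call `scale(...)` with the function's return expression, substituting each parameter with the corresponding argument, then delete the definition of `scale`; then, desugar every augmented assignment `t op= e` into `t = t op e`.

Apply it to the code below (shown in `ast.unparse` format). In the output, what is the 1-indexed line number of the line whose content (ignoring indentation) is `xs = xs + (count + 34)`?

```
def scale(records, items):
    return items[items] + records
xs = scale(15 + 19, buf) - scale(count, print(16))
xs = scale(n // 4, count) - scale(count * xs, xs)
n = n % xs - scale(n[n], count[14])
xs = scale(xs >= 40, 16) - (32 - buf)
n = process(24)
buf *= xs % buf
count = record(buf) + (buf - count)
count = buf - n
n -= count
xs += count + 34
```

Transformed code:
xs = buf[buf] + (15 + 19) - (print(16)[print(16)] + count)
xs = count[count] + n // 4 - (xs[xs] + count * xs)
n = n % xs - (count[14][count[14]] + n[n])
xs = 16[16] + (xs >= 40) - (32 - buf)
n = process(24)
buf = buf * (xs % buf)
count = record(buf) + (buf - count)
count = buf - n
n = n - count
xs = xs + (count + 34)

10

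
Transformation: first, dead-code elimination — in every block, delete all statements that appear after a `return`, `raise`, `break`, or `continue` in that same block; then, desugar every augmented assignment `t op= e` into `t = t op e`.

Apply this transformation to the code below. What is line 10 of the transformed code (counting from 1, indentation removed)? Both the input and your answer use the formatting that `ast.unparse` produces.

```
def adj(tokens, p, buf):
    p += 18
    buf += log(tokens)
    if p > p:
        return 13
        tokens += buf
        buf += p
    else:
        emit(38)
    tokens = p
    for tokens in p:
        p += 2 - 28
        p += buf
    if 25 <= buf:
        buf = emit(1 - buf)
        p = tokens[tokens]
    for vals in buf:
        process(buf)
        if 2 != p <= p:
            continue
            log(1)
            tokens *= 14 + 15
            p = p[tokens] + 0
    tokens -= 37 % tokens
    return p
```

Transformed code:
def adj(tokens, p, buf):
    p = p + 18
    buf = buf + log(tokens)
    if p > p:
        return 13
    else:
        emit(38)
    tokens = p
    for tokens in p:
        p = p + (2 - 28)
        p = p + buf
    if 25 <= buf:
        buf = emit(1 - buf)
        p = tokens[tokens]
    for vals in buf:
        process(buf)
        if 2 != p <= p:
            continue
    tokens = tokens - 37 % tokens
    return p

p = p + (2 - 28)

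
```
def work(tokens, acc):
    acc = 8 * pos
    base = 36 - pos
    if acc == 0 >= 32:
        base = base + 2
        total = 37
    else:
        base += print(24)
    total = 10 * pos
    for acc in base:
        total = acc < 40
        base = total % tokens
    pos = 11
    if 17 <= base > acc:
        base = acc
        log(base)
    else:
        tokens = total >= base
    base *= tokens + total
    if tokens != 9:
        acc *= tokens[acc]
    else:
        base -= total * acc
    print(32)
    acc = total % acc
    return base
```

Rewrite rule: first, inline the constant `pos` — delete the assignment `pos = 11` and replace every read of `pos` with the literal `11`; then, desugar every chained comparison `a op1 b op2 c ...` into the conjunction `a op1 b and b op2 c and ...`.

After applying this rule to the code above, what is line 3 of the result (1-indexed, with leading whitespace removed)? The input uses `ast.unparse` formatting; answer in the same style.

base = 36 - 11

Transformed code:
def work(tokens, acc):
    acc = 8 * 11
    base = 36 - 11
    if acc == 0 and 0 >= 32:
        base = base + 2
        total = 37
    else:
        base += print(24)
    total = 10 * 11
    for acc in base:
        total = acc < 40
        base = total % tokens
    if 17 <= base and base > acc:
        base = acc
        log(base)
    else:
        tokens = total >= base
    base *= tokens + total
    if tokens != 9:
        acc *= tokens[acc]
    else:
        base -= total * acc
    print(32)
    acc = total % acc
    return base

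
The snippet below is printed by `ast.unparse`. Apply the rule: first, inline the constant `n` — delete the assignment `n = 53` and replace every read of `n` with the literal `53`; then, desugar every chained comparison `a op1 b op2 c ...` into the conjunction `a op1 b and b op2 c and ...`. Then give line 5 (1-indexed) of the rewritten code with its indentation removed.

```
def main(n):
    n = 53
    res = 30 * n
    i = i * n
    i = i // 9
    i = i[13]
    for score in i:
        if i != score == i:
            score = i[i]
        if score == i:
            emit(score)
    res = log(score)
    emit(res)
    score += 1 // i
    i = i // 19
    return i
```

Transformed code:
def main(n):
    res = 30 * 53
    i = i * 53
    i = i // 9
    i = i[13]
    for score in i:
        if i != score and score == i:
            score = i[i]
        if score == i:
            emit(score)
    res = log(score)
    emit(res)
    score += 1 // i
    i = i // 19
    return i

i = i[13]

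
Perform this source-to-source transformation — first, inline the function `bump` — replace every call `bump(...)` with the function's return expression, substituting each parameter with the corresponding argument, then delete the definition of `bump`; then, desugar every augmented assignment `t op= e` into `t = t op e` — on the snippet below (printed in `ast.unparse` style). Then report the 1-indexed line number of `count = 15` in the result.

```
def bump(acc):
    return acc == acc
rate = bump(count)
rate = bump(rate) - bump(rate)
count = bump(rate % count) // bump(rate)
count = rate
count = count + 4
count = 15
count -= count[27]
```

Transformed code:
rate = count == count
rate = (rate == rate) - (rate == rate)
count = (rate % count == rate % count) // (rate == rate)
count = rate
count = count + 4
count = 15
count = count - count[27]

6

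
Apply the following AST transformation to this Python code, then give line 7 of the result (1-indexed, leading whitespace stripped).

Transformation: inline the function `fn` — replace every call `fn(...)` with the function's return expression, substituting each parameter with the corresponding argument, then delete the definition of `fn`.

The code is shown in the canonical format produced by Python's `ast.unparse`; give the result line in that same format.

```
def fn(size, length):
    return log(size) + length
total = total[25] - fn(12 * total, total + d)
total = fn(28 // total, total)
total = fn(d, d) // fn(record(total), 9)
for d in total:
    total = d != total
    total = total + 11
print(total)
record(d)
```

Transformed code:
total = total[25] - (log(12 * total) + (total + d))
total = log(28 // total) + total
total = (log(d) + d) // (log(record(total)) + 9)
for d in total:
    total = d != total
    total = total + 11
print(total)
record(d)

print(total)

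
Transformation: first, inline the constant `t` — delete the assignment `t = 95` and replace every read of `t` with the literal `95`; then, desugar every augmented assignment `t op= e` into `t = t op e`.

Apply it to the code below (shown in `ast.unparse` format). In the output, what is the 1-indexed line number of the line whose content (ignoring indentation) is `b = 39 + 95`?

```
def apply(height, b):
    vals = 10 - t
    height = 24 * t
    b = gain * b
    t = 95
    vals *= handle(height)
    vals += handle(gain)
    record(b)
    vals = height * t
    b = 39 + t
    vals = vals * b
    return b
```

Transformed code:
def apply(height, b):
    vals = 10 - 95
    height = 24 * 95
    b = gain * b
    vals = vals * handle(height)
    vals = vals + handle(gain)
    record(b)
    vals = height * 95
    b = 39 + 95
    vals = vals * b
    return b

9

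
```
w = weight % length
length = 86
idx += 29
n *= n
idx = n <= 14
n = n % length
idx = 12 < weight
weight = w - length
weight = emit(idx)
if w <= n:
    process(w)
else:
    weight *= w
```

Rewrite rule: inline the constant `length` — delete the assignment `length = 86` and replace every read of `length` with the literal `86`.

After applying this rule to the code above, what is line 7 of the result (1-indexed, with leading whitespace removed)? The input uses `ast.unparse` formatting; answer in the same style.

weight = w - 86

Transformed code:
w = weight % 86
idx += 29
n *= n
idx = n <= 14
n = n % 86
idx = 12 < weight
weight = w - 86
weight = emit(idx)
if w <= n:
    process(w)
else:
    weight *= w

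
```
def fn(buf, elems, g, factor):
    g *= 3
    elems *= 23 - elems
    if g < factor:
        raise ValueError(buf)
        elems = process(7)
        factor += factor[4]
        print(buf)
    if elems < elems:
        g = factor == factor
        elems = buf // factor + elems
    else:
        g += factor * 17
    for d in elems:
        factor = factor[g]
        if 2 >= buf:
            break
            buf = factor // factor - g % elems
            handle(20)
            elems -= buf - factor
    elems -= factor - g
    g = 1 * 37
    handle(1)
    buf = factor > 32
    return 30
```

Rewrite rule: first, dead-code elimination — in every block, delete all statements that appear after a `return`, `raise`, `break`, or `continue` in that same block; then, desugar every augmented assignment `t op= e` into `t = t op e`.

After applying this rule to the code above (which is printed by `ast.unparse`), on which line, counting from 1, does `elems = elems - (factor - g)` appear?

Transformed code:
def fn(buf, elems, g, factor):
    g = g * 3
    elems = elems * (23 - elems)
    if g < factor:
        raise ValueError(buf)
    if elems < elems:
        g = factor == factor
        elems = buf // factor + elems
    else:
        g = g + factor * 17
    for d in elems:
        factor = factor[g]
        if 2 >= buf:
            break
    elems = elems - (factor - g)
    g = 1 * 37
    handle(1)
    buf = factor > 32
    return 30

15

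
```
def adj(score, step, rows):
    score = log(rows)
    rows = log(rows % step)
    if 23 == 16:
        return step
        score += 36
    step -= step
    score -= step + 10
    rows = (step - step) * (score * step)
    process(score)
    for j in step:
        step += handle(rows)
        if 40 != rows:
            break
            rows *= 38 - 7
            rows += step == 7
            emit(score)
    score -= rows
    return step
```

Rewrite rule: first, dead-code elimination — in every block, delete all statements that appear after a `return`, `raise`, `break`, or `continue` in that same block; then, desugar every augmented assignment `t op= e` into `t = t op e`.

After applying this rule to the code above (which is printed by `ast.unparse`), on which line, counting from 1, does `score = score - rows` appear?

14

Transformed code:
def adj(score, step, rows):
    score = log(rows)
    rows = log(rows % step)
    if 23 == 16:
        return step
    step = step - step
    score = score - (step + 10)
    rows = (step - step) * (score * step)
    process(score)
    for j in step:
        step = step + handle(rows)
        if 40 != rows:
            break
    score = score - rows
    return step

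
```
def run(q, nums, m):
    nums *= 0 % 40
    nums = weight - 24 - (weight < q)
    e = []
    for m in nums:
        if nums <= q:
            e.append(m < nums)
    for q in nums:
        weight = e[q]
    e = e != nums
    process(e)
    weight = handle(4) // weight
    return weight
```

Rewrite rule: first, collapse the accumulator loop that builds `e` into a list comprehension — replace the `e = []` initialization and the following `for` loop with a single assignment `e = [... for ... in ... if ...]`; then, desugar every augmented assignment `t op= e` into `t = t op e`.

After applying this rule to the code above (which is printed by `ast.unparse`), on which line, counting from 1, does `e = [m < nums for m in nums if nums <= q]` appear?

4

Transformed code:
def run(q, nums, m):
    nums = nums * (0 % 40)
    nums = weight - 24 - (weight < q)
    e = [m < nums for m in nums if nums <= q]
    for q in nums:
        weight = e[q]
    e = e != nums
    process(e)
    weight = handle(4) // weight
    return weight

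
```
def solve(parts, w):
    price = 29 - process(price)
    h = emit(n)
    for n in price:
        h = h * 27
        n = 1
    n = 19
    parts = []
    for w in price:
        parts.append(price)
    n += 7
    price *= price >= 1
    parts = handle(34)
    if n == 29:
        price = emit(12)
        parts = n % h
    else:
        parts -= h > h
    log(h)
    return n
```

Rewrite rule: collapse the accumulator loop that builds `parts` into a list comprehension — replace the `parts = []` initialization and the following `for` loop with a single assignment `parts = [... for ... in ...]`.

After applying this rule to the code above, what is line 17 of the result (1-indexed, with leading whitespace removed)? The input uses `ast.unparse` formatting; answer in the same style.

log(h)

Transformed code:
def solve(parts, w):
    price = 29 - process(price)
    h = emit(n)
    for n in price:
        h = h * 27
        n = 1
    n = 19
    parts = [price for w in price]
    n += 7
    price *= price >= 1
    parts = handle(34)
    if n == 29:
        price = emit(12)
        parts = n % h
    else:
        parts -= h > h
    log(h)
    return n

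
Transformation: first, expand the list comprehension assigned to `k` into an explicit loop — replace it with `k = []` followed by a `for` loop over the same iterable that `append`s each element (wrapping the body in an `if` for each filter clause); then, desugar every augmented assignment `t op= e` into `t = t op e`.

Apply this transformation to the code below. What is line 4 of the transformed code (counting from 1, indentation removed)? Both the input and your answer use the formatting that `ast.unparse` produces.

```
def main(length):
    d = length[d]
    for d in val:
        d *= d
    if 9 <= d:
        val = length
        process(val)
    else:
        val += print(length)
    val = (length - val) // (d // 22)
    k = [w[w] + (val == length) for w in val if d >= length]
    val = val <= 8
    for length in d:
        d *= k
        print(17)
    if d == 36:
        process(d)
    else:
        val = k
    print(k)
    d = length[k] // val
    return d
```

d = d * d

Transformed code:
def main(length):
    d = length[d]
    for d in val:
        d = d * d
    if 9 <= d:
        val = length
        process(val)
    else:
        val = val + print(length)
    val = (length - val) // (d // 22)
    k = []
    for w in val:
        if d >= length:
            k.append(w[w] + (val == length))
    val = val <= 8
    for length in d:
        d = d * k
        print(17)
    if d == 36:
        process(d)
    else:
        val = k
    print(k)
    d = length[k] // val
    return d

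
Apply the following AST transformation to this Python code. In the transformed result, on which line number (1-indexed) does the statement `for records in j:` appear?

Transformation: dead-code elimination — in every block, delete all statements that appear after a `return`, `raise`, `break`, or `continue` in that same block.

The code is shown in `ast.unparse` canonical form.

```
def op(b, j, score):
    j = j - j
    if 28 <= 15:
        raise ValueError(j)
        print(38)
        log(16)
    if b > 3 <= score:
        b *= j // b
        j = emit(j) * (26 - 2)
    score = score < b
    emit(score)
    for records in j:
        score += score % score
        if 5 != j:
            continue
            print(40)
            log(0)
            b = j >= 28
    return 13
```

Transformed code:
def op(b, j, score):
    j = j - j
    if 28 <= 15:
        raise ValueError(j)
    if b > 3 <= score:
        b *= j // b
        j = emit(j) * (26 - 2)
    score = score < b
    emit(score)
    for records in j:
        score += score % score
        if 5 != j:
            continue
    return 13

10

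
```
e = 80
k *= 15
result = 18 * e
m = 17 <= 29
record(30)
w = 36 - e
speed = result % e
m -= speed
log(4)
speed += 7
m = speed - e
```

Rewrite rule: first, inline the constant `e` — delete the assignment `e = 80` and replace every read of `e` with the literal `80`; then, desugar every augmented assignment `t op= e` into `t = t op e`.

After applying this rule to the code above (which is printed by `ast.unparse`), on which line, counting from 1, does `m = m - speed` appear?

7

Transformed code:
k = k * 15
result = 18 * 80
m = 17 <= 29
record(30)
w = 36 - 80
speed = result % 80
m = m - speed
log(4)
speed = speed + 7
m = speed - 80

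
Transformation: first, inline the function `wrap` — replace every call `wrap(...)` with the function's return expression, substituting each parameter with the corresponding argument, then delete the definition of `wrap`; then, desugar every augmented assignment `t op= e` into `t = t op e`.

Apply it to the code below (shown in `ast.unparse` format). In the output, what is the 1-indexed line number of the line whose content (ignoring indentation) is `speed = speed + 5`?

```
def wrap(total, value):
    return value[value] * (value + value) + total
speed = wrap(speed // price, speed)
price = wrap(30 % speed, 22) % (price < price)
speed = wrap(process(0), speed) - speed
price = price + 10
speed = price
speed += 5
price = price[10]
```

Transformed code:
speed = speed[speed] * (speed + speed) + speed // price
price = (22[22] * (22 + 22) + 30 % speed) % (price < price)
speed = speed[speed] * (speed + speed) + process(0) - speed
price = price + 10
speed = price
speed = speed + 5
price = price[10]

6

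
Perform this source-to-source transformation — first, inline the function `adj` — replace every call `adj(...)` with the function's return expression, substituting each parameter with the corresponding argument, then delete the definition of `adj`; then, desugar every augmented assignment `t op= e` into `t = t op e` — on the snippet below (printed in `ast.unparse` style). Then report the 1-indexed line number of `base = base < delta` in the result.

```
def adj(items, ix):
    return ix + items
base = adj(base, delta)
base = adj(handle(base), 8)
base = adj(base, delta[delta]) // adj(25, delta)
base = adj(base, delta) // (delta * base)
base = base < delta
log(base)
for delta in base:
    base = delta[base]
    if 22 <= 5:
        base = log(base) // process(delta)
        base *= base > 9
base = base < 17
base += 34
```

Transformed code:
base = delta + base
base = 8 + handle(base)
base = (delta[delta] + base) // (delta + 25)
base = (delta + base) // (delta * base)
base = base < delta
log(base)
for delta in base:
    base = delta[base]
    if 22 <= 5:
        base = log(base) // process(delta)
        base = base * (base > 9)
base = base < 17
base = base + 34

5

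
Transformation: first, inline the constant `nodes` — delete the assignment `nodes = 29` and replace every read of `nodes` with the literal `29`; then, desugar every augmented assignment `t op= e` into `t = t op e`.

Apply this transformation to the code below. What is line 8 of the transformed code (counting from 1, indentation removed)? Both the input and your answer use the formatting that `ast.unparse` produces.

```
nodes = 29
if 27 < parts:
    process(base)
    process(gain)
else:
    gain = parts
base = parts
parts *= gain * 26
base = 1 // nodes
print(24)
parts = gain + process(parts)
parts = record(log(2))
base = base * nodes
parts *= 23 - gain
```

Transformed code:
if 27 < parts:
    process(base)
    process(gain)
else:
    gain = parts
base = parts
parts = parts * (gain * 26)
base = 1 // 29
print(24)
parts = gain + process(parts)
parts = record(log(2))
base = base * 29
parts = parts * (23 - gain)

base = 1 // 29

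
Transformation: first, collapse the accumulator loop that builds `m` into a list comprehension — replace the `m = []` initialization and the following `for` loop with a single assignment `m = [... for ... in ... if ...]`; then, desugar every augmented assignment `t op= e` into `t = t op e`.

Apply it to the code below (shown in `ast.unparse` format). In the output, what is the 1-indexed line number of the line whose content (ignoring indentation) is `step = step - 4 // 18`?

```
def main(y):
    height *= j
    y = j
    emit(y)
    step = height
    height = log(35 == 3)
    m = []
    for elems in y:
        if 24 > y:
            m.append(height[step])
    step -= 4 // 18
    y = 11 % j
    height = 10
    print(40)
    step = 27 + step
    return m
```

Transformed code:
def main(y):
    height = height * j
    y = j
    emit(y)
    step = height
    height = log(35 == 3)
    m = [height[step] for elems in y if 24 > y]
    step = step - 4 // 18
    y = 11 % j
    height = 10
    print(40)
    step = 27 + step
    return m

8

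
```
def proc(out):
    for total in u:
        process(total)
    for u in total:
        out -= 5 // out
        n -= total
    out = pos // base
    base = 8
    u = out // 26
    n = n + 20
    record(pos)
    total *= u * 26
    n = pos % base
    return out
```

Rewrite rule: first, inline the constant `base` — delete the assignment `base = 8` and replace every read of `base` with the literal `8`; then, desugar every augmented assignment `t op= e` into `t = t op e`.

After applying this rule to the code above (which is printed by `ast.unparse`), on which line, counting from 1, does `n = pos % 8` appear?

12

Transformed code:
def proc(out):
    for total in u:
        process(total)
    for u in total:
        out = out - 5 // out
        n = n - total
    out = pos // 8
    u = out // 26
    n = n + 20
    record(pos)
    total = total * (u * 26)
    n = pos % 8
    return out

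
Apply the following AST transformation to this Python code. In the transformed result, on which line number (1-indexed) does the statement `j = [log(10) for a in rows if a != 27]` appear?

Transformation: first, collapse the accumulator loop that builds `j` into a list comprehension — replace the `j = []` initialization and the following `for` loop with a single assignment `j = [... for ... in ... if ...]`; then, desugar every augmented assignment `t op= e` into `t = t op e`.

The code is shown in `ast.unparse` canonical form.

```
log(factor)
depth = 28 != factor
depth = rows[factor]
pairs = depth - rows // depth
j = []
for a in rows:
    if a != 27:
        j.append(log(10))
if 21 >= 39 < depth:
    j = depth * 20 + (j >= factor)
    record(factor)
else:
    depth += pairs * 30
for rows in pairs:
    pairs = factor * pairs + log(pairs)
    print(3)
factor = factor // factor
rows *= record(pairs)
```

Transformed code:
log(factor)
depth = 28 != factor
depth = rows[factor]
pairs = depth - rows // depth
j = [log(10) for a in rows if a != 27]
if 21 >= 39 < depth:
    j = depth * 20 + (j >= factor)
    record(factor)
else:
    depth = depth + pairs * 30
for rows in pairs:
    pairs = factor * pairs + log(pairs)
    print(3)
factor = factor // factor
rows = rows * record(pairs)

5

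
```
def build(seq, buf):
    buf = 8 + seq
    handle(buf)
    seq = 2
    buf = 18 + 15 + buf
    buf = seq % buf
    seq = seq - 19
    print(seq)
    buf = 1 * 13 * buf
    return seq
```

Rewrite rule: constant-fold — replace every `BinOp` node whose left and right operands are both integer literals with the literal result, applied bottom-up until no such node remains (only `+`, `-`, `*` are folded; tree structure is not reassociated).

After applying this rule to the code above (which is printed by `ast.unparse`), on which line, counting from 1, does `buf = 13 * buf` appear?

Transformed code:
def build(seq, buf):
    buf = 8 + seq
    handle(buf)
    seq = 2
    buf = 33 + buf
    buf = seq % buf
    seq = seq - 19
    print(seq)
    buf = 13 * buf
    return seq

9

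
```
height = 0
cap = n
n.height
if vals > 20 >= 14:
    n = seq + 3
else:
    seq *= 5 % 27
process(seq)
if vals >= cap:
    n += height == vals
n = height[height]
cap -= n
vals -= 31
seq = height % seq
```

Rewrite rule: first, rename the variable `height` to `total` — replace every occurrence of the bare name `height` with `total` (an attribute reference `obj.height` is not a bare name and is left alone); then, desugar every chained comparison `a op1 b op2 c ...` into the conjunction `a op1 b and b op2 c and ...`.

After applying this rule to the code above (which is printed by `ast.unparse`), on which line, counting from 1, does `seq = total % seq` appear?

Transformed code:
total = 0
cap = n
n.height
if vals > 20 and 20 >= 14:
    n = seq + 3
else:
    seq *= 5 % 27
process(seq)
if vals >= cap:
    n += total == vals
n = total[total]
cap -= n
vals -= 31
seq = total % seq

14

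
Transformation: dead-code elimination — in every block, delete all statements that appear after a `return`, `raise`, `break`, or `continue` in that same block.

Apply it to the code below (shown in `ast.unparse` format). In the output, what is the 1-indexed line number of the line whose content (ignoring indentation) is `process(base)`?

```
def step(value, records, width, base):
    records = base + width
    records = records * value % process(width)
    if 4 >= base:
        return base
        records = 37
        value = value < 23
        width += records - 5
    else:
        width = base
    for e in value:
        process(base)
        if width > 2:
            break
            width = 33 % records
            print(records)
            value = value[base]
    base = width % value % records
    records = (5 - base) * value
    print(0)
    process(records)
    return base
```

9

Transformed code:
def step(value, records, width, base):
    records = base + width
    records = records * value % process(width)
    if 4 >= base:
        return base
    else:
        width = base
    for e in value:
        process(base)
        if width > 2:
            break
    base = width % value % records
    records = (5 - base) * value
    print(0)
    process(records)
    return base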